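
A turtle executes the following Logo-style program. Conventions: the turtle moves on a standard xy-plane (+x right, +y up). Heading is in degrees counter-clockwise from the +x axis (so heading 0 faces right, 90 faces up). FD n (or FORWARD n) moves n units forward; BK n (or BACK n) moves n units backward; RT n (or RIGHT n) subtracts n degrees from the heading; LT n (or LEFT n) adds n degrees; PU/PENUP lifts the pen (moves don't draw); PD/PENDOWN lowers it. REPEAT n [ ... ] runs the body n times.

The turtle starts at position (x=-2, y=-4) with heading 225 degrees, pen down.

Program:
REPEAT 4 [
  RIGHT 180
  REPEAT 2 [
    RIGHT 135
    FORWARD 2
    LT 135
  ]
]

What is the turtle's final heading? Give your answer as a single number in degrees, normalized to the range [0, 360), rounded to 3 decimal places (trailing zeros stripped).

Answer: 225

Derivation:
Executing turtle program step by step:
Start: pos=(-2,-4), heading=225, pen down
REPEAT 4 [
  -- iteration 1/4 --
  RT 180: heading 225 -> 45
  REPEAT 2 [
    -- iteration 1/2 --
    RT 135: heading 45 -> 270
    FD 2: (-2,-4) -> (-2,-6) [heading=270, draw]
    LT 135: heading 270 -> 45
    -- iteration 2/2 --
    RT 135: heading 45 -> 270
    FD 2: (-2,-6) -> (-2,-8) [heading=270, draw]
    LT 135: heading 270 -> 45
  ]
  -- iteration 2/4 --
  RT 180: heading 45 -> 225
  REPEAT 2 [
    -- iteration 1/2 --
    RT 135: heading 225 -> 90
    FD 2: (-2,-8) -> (-2,-6) [heading=90, draw]
    LT 135: heading 90 -> 225
    -- iteration 2/2 --
    RT 135: heading 225 -> 90
    FD 2: (-2,-6) -> (-2,-4) [heading=90, draw]
    LT 135: heading 90 -> 225
  ]
  -- iteration 3/4 --
  RT 180: heading 225 -> 45
  REPEAT 2 [
    -- iteration 1/2 --
    RT 135: heading 45 -> 270
    FD 2: (-2,-4) -> (-2,-6) [heading=270, draw]
    LT 135: heading 270 -> 45
    -- iteration 2/2 --
    RT 135: heading 45 -> 270
    FD 2: (-2,-6) -> (-2,-8) [heading=270, draw]
    LT 135: heading 270 -> 45
  ]
  -- iteration 4/4 --
  RT 180: heading 45 -> 225
  REPEAT 2 [
    -- iteration 1/2 --
    RT 135: heading 225 -> 90
    FD 2: (-2,-8) -> (-2,-6) [heading=90, draw]
    LT 135: heading 90 -> 225
    -- iteration 2/2 --
    RT 135: heading 225 -> 90
    FD 2: (-2,-6) -> (-2,-4) [heading=90, draw]
    LT 135: heading 90 -> 225
  ]
]
Final: pos=(-2,-4), heading=225, 8 segment(s) drawn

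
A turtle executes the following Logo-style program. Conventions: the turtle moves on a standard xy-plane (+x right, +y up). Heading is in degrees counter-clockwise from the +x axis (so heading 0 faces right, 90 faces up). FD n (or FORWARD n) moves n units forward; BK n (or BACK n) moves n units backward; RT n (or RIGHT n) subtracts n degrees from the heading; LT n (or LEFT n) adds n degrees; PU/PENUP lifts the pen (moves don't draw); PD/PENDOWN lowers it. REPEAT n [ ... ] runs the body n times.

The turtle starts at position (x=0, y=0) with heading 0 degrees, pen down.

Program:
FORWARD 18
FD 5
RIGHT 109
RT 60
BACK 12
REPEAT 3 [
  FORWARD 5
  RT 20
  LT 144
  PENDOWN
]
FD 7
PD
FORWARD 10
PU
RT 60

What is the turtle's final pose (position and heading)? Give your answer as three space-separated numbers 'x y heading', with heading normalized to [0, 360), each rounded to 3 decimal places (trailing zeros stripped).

Executing turtle program step by step:
Start: pos=(0,0), heading=0, pen down
FD 18: (0,0) -> (18,0) [heading=0, draw]
FD 5: (18,0) -> (23,0) [heading=0, draw]
RT 109: heading 0 -> 251
RT 60: heading 251 -> 191
BK 12: (23,0) -> (34.78,2.29) [heading=191, draw]
REPEAT 3 [
  -- iteration 1/3 --
  FD 5: (34.78,2.29) -> (29.871,1.336) [heading=191, draw]
  RT 20: heading 191 -> 171
  LT 144: heading 171 -> 315
  PD: pen down
  -- iteration 2/3 --
  FD 5: (29.871,1.336) -> (33.407,-2.2) [heading=315, draw]
  RT 20: heading 315 -> 295
  LT 144: heading 295 -> 79
  PD: pen down
  -- iteration 3/3 --
  FD 5: (33.407,-2.2) -> (34.361,2.708) [heading=79, draw]
  RT 20: heading 79 -> 59
  LT 144: heading 59 -> 203
  PD: pen down
]
FD 7: (34.361,2.708) -> (27.917,-0.027) [heading=203, draw]
PD: pen down
FD 10: (27.917,-0.027) -> (18.712,-3.934) [heading=203, draw]
PU: pen up
RT 60: heading 203 -> 143
Final: pos=(18.712,-3.934), heading=143, 8 segment(s) drawn

Answer: 18.712 -3.934 143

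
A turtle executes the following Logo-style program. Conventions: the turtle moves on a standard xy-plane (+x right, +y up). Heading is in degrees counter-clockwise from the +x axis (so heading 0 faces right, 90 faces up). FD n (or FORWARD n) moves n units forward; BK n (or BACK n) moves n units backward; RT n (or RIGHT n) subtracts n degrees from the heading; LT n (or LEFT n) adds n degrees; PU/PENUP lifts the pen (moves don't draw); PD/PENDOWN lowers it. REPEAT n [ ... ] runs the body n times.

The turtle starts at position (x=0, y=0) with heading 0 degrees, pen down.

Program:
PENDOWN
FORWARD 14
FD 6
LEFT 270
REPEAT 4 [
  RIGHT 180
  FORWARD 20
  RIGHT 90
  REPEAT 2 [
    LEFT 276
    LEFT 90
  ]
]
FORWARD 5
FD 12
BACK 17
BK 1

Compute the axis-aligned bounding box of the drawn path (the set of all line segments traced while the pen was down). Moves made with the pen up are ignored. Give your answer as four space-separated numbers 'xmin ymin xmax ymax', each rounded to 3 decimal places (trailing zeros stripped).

Answer: 0 -2.429 37.386 20

Derivation:
Executing turtle program step by step:
Start: pos=(0,0), heading=0, pen down
PD: pen down
FD 14: (0,0) -> (14,0) [heading=0, draw]
FD 6: (14,0) -> (20,0) [heading=0, draw]
LT 270: heading 0 -> 270
REPEAT 4 [
  -- iteration 1/4 --
  RT 180: heading 270 -> 90
  FD 20: (20,0) -> (20,20) [heading=90, draw]
  RT 90: heading 90 -> 0
  REPEAT 2 [
    -- iteration 1/2 --
    LT 276: heading 0 -> 276
    LT 90: heading 276 -> 6
    -- iteration 2/2 --
    LT 276: heading 6 -> 282
    LT 90: heading 282 -> 12
  ]
  -- iteration 2/4 --
  RT 180: heading 12 -> 192
  FD 20: (20,20) -> (0.437,15.842) [heading=192, draw]
  RT 90: heading 192 -> 102
  REPEAT 2 [
    -- iteration 1/2 --
    LT 276: heading 102 -> 18
    LT 90: heading 18 -> 108
    -- iteration 2/2 --
    LT 276: heading 108 -> 24
    LT 90: heading 24 -> 114
  ]
  -- iteration 3/4 --
  RT 180: heading 114 -> 294
  FD 20: (0.437,15.842) -> (8.572,-2.429) [heading=294, draw]
  RT 90: heading 294 -> 204
  REPEAT 2 [
    -- iteration 1/2 --
    LT 276: heading 204 -> 120
    LT 90: heading 120 -> 210
    -- iteration 2/2 --
    LT 276: heading 210 -> 126
    LT 90: heading 126 -> 216
  ]
  -- iteration 4/4 --
  RT 180: heading 216 -> 36
  FD 20: (8.572,-2.429) -> (24.752,9.327) [heading=36, draw]
  RT 90: heading 36 -> 306
  REPEAT 2 [
    -- iteration 1/2 --
    LT 276: heading 306 -> 222
    LT 90: heading 222 -> 312
    -- iteration 2/2 --
    LT 276: heading 312 -> 228
    LT 90: heading 228 -> 318
  ]
]
FD 5: (24.752,9.327) -> (28.468,5.981) [heading=318, draw]
FD 12: (28.468,5.981) -> (37.386,-2.049) [heading=318, draw]
BK 17: (37.386,-2.049) -> (24.752,9.327) [heading=318, draw]
BK 1: (24.752,9.327) -> (24.009,9.996) [heading=318, draw]
Final: pos=(24.009,9.996), heading=318, 10 segment(s) drawn

Segment endpoints: x in {0, 0.437, 8.572, 14, 20, 24.009, 24.752, 28.468, 37.386}, y in {-2.429, -2.049, 0, 5.981, 9.327, 9.327, 9.996, 15.842, 20}
xmin=0, ymin=-2.429, xmax=37.386, ymax=20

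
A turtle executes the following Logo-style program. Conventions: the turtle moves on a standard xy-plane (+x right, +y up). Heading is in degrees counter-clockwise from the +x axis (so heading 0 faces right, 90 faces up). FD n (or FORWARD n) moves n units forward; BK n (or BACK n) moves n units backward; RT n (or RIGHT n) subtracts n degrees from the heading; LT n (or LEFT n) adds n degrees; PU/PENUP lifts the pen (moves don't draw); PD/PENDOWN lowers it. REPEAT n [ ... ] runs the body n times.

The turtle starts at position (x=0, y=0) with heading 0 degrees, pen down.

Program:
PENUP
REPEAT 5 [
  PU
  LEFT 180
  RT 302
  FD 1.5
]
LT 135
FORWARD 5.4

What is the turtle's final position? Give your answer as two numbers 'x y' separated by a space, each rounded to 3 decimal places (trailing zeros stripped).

Answer: -3.679 -4.747

Derivation:
Executing turtle program step by step:
Start: pos=(0,0), heading=0, pen down
PU: pen up
REPEAT 5 [
  -- iteration 1/5 --
  PU: pen up
  LT 180: heading 0 -> 180
  RT 302: heading 180 -> 238
  FD 1.5: (0,0) -> (-0.795,-1.272) [heading=238, move]
  -- iteration 2/5 --
  PU: pen up
  LT 180: heading 238 -> 58
  RT 302: heading 58 -> 116
  FD 1.5: (-0.795,-1.272) -> (-1.452,0.076) [heading=116, move]
  -- iteration 3/5 --
  PU: pen up
  LT 180: heading 116 -> 296
  RT 302: heading 296 -> 354
  FD 1.5: (-1.452,0.076) -> (0.039,-0.081) [heading=354, move]
  -- iteration 4/5 --
  PU: pen up
  LT 180: heading 354 -> 174
  RT 302: heading 174 -> 232
  FD 1.5: (0.039,-0.081) -> (-0.884,-1.263) [heading=232, move]
  -- iteration 5/5 --
  PU: pen up
  LT 180: heading 232 -> 52
  RT 302: heading 52 -> 110
  FD 1.5: (-0.884,-1.263) -> (-1.397,0.147) [heading=110, move]
]
LT 135: heading 110 -> 245
FD 5.4: (-1.397,0.147) -> (-3.679,-4.747) [heading=245, move]
Final: pos=(-3.679,-4.747), heading=245, 0 segment(s) drawn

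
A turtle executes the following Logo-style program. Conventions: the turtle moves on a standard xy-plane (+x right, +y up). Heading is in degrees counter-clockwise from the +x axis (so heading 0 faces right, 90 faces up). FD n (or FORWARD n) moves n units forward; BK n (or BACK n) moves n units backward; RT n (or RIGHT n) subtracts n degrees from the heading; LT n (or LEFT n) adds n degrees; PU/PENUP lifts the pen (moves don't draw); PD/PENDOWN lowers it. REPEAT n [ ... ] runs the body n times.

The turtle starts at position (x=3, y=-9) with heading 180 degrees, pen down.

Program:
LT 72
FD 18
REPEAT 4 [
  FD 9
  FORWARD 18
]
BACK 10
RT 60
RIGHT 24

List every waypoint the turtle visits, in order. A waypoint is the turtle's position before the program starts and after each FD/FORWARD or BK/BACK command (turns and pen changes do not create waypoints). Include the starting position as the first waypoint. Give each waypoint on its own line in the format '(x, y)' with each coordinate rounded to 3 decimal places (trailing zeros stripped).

Executing turtle program step by step:
Start: pos=(3,-9), heading=180, pen down
LT 72: heading 180 -> 252
FD 18: (3,-9) -> (-2.562,-26.119) [heading=252, draw]
REPEAT 4 [
  -- iteration 1/4 --
  FD 9: (-2.562,-26.119) -> (-5.343,-34.679) [heading=252, draw]
  FD 18: (-5.343,-34.679) -> (-10.906,-51.798) [heading=252, draw]
  -- iteration 2/4 --
  FD 9: (-10.906,-51.798) -> (-13.687,-60.357) [heading=252, draw]
  FD 18: (-13.687,-60.357) -> (-19.249,-77.476) [heading=252, draw]
  -- iteration 3/4 --
  FD 9: (-19.249,-77.476) -> (-22.03,-86.036) [heading=252, draw]
  FD 18: (-22.03,-86.036) -> (-27.593,-103.155) [heading=252, draw]
  -- iteration 4/4 --
  FD 9: (-27.593,-103.155) -> (-30.374,-111.714) [heading=252, draw]
  FD 18: (-30.374,-111.714) -> (-35.936,-128.833) [heading=252, draw]
]
BK 10: (-35.936,-128.833) -> (-32.846,-119.323) [heading=252, draw]
RT 60: heading 252 -> 192
RT 24: heading 192 -> 168
Final: pos=(-32.846,-119.323), heading=168, 10 segment(s) drawn
Waypoints (11 total):
(3, -9)
(-2.562, -26.119)
(-5.343, -34.679)
(-10.906, -51.798)
(-13.687, -60.357)
(-19.249, -77.476)
(-22.03, -86.036)
(-27.593, -103.155)
(-30.374, -111.714)
(-35.936, -128.833)
(-32.846, -119.323)

Answer: (3, -9)
(-2.562, -26.119)
(-5.343, -34.679)
(-10.906, -51.798)
(-13.687, -60.357)
(-19.249, -77.476)
(-22.03, -86.036)
(-27.593, -103.155)
(-30.374, -111.714)
(-35.936, -128.833)
(-32.846, -119.323)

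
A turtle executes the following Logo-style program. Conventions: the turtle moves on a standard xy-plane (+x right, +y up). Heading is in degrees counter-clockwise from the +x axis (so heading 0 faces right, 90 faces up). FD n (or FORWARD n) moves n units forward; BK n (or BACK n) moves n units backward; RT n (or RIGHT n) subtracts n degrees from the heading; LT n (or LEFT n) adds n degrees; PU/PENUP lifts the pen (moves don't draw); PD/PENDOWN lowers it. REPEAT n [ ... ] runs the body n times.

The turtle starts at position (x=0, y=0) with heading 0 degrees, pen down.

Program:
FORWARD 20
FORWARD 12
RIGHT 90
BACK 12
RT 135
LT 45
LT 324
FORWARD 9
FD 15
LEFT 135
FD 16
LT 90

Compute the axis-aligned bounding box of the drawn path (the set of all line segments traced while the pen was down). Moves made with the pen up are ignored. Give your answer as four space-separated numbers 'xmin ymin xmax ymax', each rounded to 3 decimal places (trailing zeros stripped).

Executing turtle program step by step:
Start: pos=(0,0), heading=0, pen down
FD 20: (0,0) -> (20,0) [heading=0, draw]
FD 12: (20,0) -> (32,0) [heading=0, draw]
RT 90: heading 0 -> 270
BK 12: (32,0) -> (32,12) [heading=270, draw]
RT 135: heading 270 -> 135
LT 45: heading 135 -> 180
LT 324: heading 180 -> 144
FD 9: (32,12) -> (24.719,17.29) [heading=144, draw]
FD 15: (24.719,17.29) -> (12.584,26.107) [heading=144, draw]
LT 135: heading 144 -> 279
FD 16: (12.584,26.107) -> (15.087,10.304) [heading=279, draw]
LT 90: heading 279 -> 9
Final: pos=(15.087,10.304), heading=9, 6 segment(s) drawn

Segment endpoints: x in {0, 12.584, 15.087, 20, 24.719, 32}, y in {0, 10.304, 12, 17.29, 26.107}
xmin=0, ymin=0, xmax=32, ymax=26.107

Answer: 0 0 32 26.107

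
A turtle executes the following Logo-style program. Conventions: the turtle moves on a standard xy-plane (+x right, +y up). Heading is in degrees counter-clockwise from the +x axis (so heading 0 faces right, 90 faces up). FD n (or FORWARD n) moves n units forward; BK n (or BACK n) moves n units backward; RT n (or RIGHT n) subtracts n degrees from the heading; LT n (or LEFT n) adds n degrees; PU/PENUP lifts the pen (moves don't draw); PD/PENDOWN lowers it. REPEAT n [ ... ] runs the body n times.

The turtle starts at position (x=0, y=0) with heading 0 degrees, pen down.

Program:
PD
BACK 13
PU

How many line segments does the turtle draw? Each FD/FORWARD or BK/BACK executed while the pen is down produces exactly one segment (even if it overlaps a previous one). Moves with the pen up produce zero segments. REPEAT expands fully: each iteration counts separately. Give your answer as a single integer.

Executing turtle program step by step:
Start: pos=(0,0), heading=0, pen down
PD: pen down
BK 13: (0,0) -> (-13,0) [heading=0, draw]
PU: pen up
Final: pos=(-13,0), heading=0, 1 segment(s) drawn
Segments drawn: 1

Answer: 1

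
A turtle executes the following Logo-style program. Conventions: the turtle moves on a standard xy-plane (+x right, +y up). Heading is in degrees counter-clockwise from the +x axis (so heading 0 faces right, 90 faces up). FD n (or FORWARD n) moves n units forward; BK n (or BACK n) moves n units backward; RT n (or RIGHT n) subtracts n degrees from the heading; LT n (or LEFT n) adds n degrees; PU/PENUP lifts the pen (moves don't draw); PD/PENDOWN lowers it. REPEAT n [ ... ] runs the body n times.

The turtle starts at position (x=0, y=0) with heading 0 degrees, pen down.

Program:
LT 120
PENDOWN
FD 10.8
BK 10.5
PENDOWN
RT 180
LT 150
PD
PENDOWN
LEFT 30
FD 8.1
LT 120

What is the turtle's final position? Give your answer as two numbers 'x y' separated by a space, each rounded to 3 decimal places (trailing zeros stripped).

Executing turtle program step by step:
Start: pos=(0,0), heading=0, pen down
LT 120: heading 0 -> 120
PD: pen down
FD 10.8: (0,0) -> (-5.4,9.353) [heading=120, draw]
BK 10.5: (-5.4,9.353) -> (-0.15,0.26) [heading=120, draw]
PD: pen down
RT 180: heading 120 -> 300
LT 150: heading 300 -> 90
PD: pen down
PD: pen down
LT 30: heading 90 -> 120
FD 8.1: (-0.15,0.26) -> (-4.2,7.275) [heading=120, draw]
LT 120: heading 120 -> 240
Final: pos=(-4.2,7.275), heading=240, 3 segment(s) drawn

Answer: -4.2 7.275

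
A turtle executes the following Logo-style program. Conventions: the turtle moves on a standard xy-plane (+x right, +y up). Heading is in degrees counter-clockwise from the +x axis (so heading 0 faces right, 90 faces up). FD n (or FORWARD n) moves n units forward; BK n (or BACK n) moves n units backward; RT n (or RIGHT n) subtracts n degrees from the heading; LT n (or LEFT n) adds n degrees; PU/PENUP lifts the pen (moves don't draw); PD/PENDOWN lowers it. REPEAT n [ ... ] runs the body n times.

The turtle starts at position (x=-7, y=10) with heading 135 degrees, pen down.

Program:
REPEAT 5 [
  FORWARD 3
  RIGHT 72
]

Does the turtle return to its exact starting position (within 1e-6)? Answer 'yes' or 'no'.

Executing turtle program step by step:
Start: pos=(-7,10), heading=135, pen down
REPEAT 5 [
  -- iteration 1/5 --
  FD 3: (-7,10) -> (-9.121,12.121) [heading=135, draw]
  RT 72: heading 135 -> 63
  -- iteration 2/5 --
  FD 3: (-9.121,12.121) -> (-7.759,14.794) [heading=63, draw]
  RT 72: heading 63 -> 351
  -- iteration 3/5 --
  FD 3: (-7.759,14.794) -> (-4.796,14.325) [heading=351, draw]
  RT 72: heading 351 -> 279
  -- iteration 4/5 --
  FD 3: (-4.796,14.325) -> (-4.327,11.362) [heading=279, draw]
  RT 72: heading 279 -> 207
  -- iteration 5/5 --
  FD 3: (-4.327,11.362) -> (-7,10) [heading=207, draw]
  RT 72: heading 207 -> 135
]
Final: pos=(-7,10), heading=135, 5 segment(s) drawn

Start position: (-7, 10)
Final position: (-7, 10)
Distance = 0; < 1e-6 -> CLOSED

Answer: yes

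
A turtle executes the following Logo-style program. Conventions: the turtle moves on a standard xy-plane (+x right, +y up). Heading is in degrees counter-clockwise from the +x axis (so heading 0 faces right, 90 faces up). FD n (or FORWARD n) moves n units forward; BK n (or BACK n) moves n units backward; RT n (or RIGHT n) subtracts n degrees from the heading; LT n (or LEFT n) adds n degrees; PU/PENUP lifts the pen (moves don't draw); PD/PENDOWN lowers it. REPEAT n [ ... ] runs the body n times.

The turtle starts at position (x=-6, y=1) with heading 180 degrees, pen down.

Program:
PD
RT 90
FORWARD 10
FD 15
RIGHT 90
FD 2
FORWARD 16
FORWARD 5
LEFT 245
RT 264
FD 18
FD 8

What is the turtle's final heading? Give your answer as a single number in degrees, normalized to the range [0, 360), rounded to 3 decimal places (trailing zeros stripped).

Executing turtle program step by step:
Start: pos=(-6,1), heading=180, pen down
PD: pen down
RT 90: heading 180 -> 90
FD 10: (-6,1) -> (-6,11) [heading=90, draw]
FD 15: (-6,11) -> (-6,26) [heading=90, draw]
RT 90: heading 90 -> 0
FD 2: (-6,26) -> (-4,26) [heading=0, draw]
FD 16: (-4,26) -> (12,26) [heading=0, draw]
FD 5: (12,26) -> (17,26) [heading=0, draw]
LT 245: heading 0 -> 245
RT 264: heading 245 -> 341
FD 18: (17,26) -> (34.019,20.14) [heading=341, draw]
FD 8: (34.019,20.14) -> (41.583,17.535) [heading=341, draw]
Final: pos=(41.583,17.535), heading=341, 7 segment(s) drawn

Answer: 341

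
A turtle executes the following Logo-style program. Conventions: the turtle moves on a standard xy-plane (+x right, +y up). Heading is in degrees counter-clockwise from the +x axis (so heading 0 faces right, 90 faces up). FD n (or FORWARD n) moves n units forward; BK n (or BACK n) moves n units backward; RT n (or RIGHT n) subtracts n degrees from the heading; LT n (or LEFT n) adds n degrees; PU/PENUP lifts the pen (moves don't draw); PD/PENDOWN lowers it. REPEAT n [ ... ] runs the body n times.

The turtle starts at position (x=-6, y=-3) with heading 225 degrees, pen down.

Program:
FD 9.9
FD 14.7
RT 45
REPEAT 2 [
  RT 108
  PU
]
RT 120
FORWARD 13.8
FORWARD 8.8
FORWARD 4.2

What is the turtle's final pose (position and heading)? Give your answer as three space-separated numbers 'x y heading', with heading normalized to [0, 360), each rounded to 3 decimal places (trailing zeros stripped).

Answer: -47.878 -31.295 204

Derivation:
Executing turtle program step by step:
Start: pos=(-6,-3), heading=225, pen down
FD 9.9: (-6,-3) -> (-13,-10) [heading=225, draw]
FD 14.7: (-13,-10) -> (-23.395,-20.395) [heading=225, draw]
RT 45: heading 225 -> 180
REPEAT 2 [
  -- iteration 1/2 --
  RT 108: heading 180 -> 72
  PU: pen up
  -- iteration 2/2 --
  RT 108: heading 72 -> 324
  PU: pen up
]
RT 120: heading 324 -> 204
FD 13.8: (-23.395,-20.395) -> (-36.002,-26.008) [heading=204, move]
FD 8.8: (-36.002,-26.008) -> (-44.041,-29.587) [heading=204, move]
FD 4.2: (-44.041,-29.587) -> (-47.878,-31.295) [heading=204, move]
Final: pos=(-47.878,-31.295), heading=204, 2 segment(s) drawn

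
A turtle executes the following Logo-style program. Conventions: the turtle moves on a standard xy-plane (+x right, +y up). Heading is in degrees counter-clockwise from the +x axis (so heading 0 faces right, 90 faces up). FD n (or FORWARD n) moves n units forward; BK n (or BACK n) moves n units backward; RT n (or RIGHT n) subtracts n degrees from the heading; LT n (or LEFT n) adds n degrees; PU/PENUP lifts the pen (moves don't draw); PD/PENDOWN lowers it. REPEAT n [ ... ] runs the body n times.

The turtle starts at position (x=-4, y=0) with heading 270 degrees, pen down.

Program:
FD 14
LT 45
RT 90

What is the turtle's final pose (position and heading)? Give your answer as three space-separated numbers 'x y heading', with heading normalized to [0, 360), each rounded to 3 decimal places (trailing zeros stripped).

Answer: -4 -14 225

Derivation:
Executing turtle program step by step:
Start: pos=(-4,0), heading=270, pen down
FD 14: (-4,0) -> (-4,-14) [heading=270, draw]
LT 45: heading 270 -> 315
RT 90: heading 315 -> 225
Final: pos=(-4,-14), heading=225, 1 segment(s) drawn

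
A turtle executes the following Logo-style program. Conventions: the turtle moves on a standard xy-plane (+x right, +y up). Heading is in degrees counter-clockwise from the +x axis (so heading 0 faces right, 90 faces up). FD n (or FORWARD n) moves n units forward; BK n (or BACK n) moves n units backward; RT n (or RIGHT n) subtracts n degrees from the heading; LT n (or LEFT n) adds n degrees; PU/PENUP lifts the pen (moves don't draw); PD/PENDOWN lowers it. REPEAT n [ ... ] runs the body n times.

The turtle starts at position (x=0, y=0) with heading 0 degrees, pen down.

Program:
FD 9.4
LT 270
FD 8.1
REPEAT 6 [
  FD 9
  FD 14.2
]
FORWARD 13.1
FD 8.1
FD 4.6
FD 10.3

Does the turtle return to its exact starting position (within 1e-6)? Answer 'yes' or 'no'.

Answer: no

Derivation:
Executing turtle program step by step:
Start: pos=(0,0), heading=0, pen down
FD 9.4: (0,0) -> (9.4,0) [heading=0, draw]
LT 270: heading 0 -> 270
FD 8.1: (9.4,0) -> (9.4,-8.1) [heading=270, draw]
REPEAT 6 [
  -- iteration 1/6 --
  FD 9: (9.4,-8.1) -> (9.4,-17.1) [heading=270, draw]
  FD 14.2: (9.4,-17.1) -> (9.4,-31.3) [heading=270, draw]
  -- iteration 2/6 --
  FD 9: (9.4,-31.3) -> (9.4,-40.3) [heading=270, draw]
  FD 14.2: (9.4,-40.3) -> (9.4,-54.5) [heading=270, draw]
  -- iteration 3/6 --
  FD 9: (9.4,-54.5) -> (9.4,-63.5) [heading=270, draw]
  FD 14.2: (9.4,-63.5) -> (9.4,-77.7) [heading=270, draw]
  -- iteration 4/6 --
  FD 9: (9.4,-77.7) -> (9.4,-86.7) [heading=270, draw]
  FD 14.2: (9.4,-86.7) -> (9.4,-100.9) [heading=270, draw]
  -- iteration 5/6 --
  FD 9: (9.4,-100.9) -> (9.4,-109.9) [heading=270, draw]
  FD 14.2: (9.4,-109.9) -> (9.4,-124.1) [heading=270, draw]
  -- iteration 6/6 --
  FD 9: (9.4,-124.1) -> (9.4,-133.1) [heading=270, draw]
  FD 14.2: (9.4,-133.1) -> (9.4,-147.3) [heading=270, draw]
]
FD 13.1: (9.4,-147.3) -> (9.4,-160.4) [heading=270, draw]
FD 8.1: (9.4,-160.4) -> (9.4,-168.5) [heading=270, draw]
FD 4.6: (9.4,-168.5) -> (9.4,-173.1) [heading=270, draw]
FD 10.3: (9.4,-173.1) -> (9.4,-183.4) [heading=270, draw]
Final: pos=(9.4,-183.4), heading=270, 18 segment(s) drawn

Start position: (0, 0)
Final position: (9.4, -183.4)
Distance = 183.641; >= 1e-6 -> NOT closed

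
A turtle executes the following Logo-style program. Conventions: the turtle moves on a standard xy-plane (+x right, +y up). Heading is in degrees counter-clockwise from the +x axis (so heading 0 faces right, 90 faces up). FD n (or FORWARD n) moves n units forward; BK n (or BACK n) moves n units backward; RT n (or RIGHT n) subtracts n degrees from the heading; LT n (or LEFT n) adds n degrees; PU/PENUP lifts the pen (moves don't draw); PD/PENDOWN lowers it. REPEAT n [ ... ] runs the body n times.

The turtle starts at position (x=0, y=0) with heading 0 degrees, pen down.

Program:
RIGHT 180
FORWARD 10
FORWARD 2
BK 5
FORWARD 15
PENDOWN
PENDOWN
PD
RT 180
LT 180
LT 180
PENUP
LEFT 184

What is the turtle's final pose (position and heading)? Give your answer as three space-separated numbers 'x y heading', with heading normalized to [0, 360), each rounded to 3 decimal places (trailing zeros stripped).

Answer: -22 0 184

Derivation:
Executing turtle program step by step:
Start: pos=(0,0), heading=0, pen down
RT 180: heading 0 -> 180
FD 10: (0,0) -> (-10,0) [heading=180, draw]
FD 2: (-10,0) -> (-12,0) [heading=180, draw]
BK 5: (-12,0) -> (-7,0) [heading=180, draw]
FD 15: (-7,0) -> (-22,0) [heading=180, draw]
PD: pen down
PD: pen down
PD: pen down
RT 180: heading 180 -> 0
LT 180: heading 0 -> 180
LT 180: heading 180 -> 0
PU: pen up
LT 184: heading 0 -> 184
Final: pos=(-22,0), heading=184, 4 segment(s) drawn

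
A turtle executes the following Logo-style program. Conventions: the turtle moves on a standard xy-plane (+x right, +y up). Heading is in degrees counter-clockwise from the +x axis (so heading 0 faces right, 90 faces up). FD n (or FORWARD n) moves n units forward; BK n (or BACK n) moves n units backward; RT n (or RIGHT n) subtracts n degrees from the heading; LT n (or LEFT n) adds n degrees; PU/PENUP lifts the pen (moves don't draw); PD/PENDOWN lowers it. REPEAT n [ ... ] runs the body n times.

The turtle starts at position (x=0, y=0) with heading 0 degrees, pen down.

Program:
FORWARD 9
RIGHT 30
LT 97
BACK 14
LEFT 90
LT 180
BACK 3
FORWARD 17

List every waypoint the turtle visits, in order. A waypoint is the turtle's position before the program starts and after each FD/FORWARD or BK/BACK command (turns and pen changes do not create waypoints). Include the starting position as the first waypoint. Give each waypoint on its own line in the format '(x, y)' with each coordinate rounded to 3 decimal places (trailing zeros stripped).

Executing turtle program step by step:
Start: pos=(0,0), heading=0, pen down
FD 9: (0,0) -> (9,0) [heading=0, draw]
RT 30: heading 0 -> 330
LT 97: heading 330 -> 67
BK 14: (9,0) -> (3.53,-12.887) [heading=67, draw]
LT 90: heading 67 -> 157
LT 180: heading 157 -> 337
BK 3: (3.53,-12.887) -> (0.768,-11.715) [heading=337, draw]
FD 17: (0.768,-11.715) -> (16.417,-18.357) [heading=337, draw]
Final: pos=(16.417,-18.357), heading=337, 4 segment(s) drawn
Waypoints (5 total):
(0, 0)
(9, 0)
(3.53, -12.887)
(0.768, -11.715)
(16.417, -18.357)

Answer: (0, 0)
(9, 0)
(3.53, -12.887)
(0.768, -11.715)
(16.417, -18.357)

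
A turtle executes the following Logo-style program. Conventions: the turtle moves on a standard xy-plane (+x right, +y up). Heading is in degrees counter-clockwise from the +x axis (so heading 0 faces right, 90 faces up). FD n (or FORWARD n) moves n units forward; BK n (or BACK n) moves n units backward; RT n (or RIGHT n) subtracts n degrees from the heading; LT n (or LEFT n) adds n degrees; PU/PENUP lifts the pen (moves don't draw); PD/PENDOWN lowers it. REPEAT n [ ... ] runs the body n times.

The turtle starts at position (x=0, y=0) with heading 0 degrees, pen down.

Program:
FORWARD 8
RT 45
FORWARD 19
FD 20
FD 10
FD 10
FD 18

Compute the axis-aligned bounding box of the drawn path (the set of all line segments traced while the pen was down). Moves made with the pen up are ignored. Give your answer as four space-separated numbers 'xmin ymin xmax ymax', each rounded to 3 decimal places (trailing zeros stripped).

Executing turtle program step by step:
Start: pos=(0,0), heading=0, pen down
FD 8: (0,0) -> (8,0) [heading=0, draw]
RT 45: heading 0 -> 315
FD 19: (8,0) -> (21.435,-13.435) [heading=315, draw]
FD 20: (21.435,-13.435) -> (35.577,-27.577) [heading=315, draw]
FD 10: (35.577,-27.577) -> (42.648,-34.648) [heading=315, draw]
FD 10: (42.648,-34.648) -> (49.719,-41.719) [heading=315, draw]
FD 18: (49.719,-41.719) -> (62.447,-54.447) [heading=315, draw]
Final: pos=(62.447,-54.447), heading=315, 6 segment(s) drawn

Segment endpoints: x in {0, 8, 21.435, 35.577, 42.648, 49.719, 62.447}, y in {-54.447, -41.719, -34.648, -27.577, -13.435, 0}
xmin=0, ymin=-54.447, xmax=62.447, ymax=0

Answer: 0 -54.447 62.447 0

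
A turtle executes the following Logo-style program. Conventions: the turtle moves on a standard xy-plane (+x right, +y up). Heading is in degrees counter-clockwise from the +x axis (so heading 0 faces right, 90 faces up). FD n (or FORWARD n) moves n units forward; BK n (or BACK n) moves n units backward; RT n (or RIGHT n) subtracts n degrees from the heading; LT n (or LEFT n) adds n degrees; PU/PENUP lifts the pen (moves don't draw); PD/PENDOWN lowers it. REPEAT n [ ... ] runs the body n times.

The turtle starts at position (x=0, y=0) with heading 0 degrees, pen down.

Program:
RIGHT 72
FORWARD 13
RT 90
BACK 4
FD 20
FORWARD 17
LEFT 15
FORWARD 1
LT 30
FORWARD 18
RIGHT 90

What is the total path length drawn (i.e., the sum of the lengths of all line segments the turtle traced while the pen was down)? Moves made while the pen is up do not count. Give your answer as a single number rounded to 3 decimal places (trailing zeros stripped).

Answer: 73

Derivation:
Executing turtle program step by step:
Start: pos=(0,0), heading=0, pen down
RT 72: heading 0 -> 288
FD 13: (0,0) -> (4.017,-12.364) [heading=288, draw]
RT 90: heading 288 -> 198
BK 4: (4.017,-12.364) -> (7.821,-11.128) [heading=198, draw]
FD 20: (7.821,-11.128) -> (-11.2,-17.308) [heading=198, draw]
FD 17: (-11.2,-17.308) -> (-27.368,-22.561) [heading=198, draw]
LT 15: heading 198 -> 213
FD 1: (-27.368,-22.561) -> (-28.206,-23.106) [heading=213, draw]
LT 30: heading 213 -> 243
FD 18: (-28.206,-23.106) -> (-36.378,-39.144) [heading=243, draw]
RT 90: heading 243 -> 153
Final: pos=(-36.378,-39.144), heading=153, 6 segment(s) drawn

Segment lengths:
  seg 1: (0,0) -> (4.017,-12.364), length = 13
  seg 2: (4.017,-12.364) -> (7.821,-11.128), length = 4
  seg 3: (7.821,-11.128) -> (-11.2,-17.308), length = 20
  seg 4: (-11.2,-17.308) -> (-27.368,-22.561), length = 17
  seg 5: (-27.368,-22.561) -> (-28.206,-23.106), length = 1
  seg 6: (-28.206,-23.106) -> (-36.378,-39.144), length = 18
Total = 73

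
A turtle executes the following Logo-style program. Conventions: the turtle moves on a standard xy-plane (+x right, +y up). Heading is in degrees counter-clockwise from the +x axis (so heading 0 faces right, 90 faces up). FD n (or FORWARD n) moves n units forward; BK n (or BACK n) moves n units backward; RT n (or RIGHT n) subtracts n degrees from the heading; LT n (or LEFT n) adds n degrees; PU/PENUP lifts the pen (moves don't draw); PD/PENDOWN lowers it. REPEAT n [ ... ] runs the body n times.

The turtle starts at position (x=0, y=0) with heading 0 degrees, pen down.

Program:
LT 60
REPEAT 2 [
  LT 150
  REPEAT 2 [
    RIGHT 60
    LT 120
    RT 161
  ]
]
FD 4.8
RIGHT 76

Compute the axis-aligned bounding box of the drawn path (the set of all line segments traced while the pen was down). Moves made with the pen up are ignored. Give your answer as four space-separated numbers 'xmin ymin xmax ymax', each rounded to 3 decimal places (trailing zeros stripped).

Answer: 0 -3.334 3.453 0

Derivation:
Executing turtle program step by step:
Start: pos=(0,0), heading=0, pen down
LT 60: heading 0 -> 60
REPEAT 2 [
  -- iteration 1/2 --
  LT 150: heading 60 -> 210
  REPEAT 2 [
    -- iteration 1/2 --
    RT 60: heading 210 -> 150
    LT 120: heading 150 -> 270
    RT 161: heading 270 -> 109
    -- iteration 2/2 --
    RT 60: heading 109 -> 49
    LT 120: heading 49 -> 169
    RT 161: heading 169 -> 8
  ]
  -- iteration 2/2 --
  LT 150: heading 8 -> 158
  REPEAT 2 [
    -- iteration 1/2 --
    RT 60: heading 158 -> 98
    LT 120: heading 98 -> 218
    RT 161: heading 218 -> 57
    -- iteration 2/2 --
    RT 60: heading 57 -> 357
    LT 120: heading 357 -> 117
    RT 161: heading 117 -> 316
  ]
]
FD 4.8: (0,0) -> (3.453,-3.334) [heading=316, draw]
RT 76: heading 316 -> 240
Final: pos=(3.453,-3.334), heading=240, 1 segment(s) drawn

Segment endpoints: x in {0, 3.453}, y in {-3.334, 0}
xmin=0, ymin=-3.334, xmax=3.453, ymax=0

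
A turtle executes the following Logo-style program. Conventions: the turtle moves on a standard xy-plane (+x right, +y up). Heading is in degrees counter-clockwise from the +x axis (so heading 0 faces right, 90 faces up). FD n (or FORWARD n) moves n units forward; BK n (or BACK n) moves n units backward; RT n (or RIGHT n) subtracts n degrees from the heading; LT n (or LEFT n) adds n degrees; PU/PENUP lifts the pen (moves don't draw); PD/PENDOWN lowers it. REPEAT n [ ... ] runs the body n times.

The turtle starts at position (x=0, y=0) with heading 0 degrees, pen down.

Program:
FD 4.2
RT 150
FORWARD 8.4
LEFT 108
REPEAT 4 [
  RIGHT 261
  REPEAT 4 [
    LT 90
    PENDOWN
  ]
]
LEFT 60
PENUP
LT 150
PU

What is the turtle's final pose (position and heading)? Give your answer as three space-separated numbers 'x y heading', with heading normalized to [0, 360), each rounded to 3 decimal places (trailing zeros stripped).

Answer: -3.075 -4.2 204

Derivation:
Executing turtle program step by step:
Start: pos=(0,0), heading=0, pen down
FD 4.2: (0,0) -> (4.2,0) [heading=0, draw]
RT 150: heading 0 -> 210
FD 8.4: (4.2,0) -> (-3.075,-4.2) [heading=210, draw]
LT 108: heading 210 -> 318
REPEAT 4 [
  -- iteration 1/4 --
  RT 261: heading 318 -> 57
  REPEAT 4 [
    -- iteration 1/4 --
    LT 90: heading 57 -> 147
    PD: pen down
    -- iteration 2/4 --
    LT 90: heading 147 -> 237
    PD: pen down
    -- iteration 3/4 --
    LT 90: heading 237 -> 327
    PD: pen down
    -- iteration 4/4 --
    LT 90: heading 327 -> 57
    PD: pen down
  ]
  -- iteration 2/4 --
  RT 261: heading 57 -> 156
  REPEAT 4 [
    -- iteration 1/4 --
    LT 90: heading 156 -> 246
    PD: pen down
    -- iteration 2/4 --
    LT 90: heading 246 -> 336
    PD: pen down
    -- iteration 3/4 --
    LT 90: heading 336 -> 66
    PD: pen down
    -- iteration 4/4 --
    LT 90: heading 66 -> 156
    PD: pen down
  ]
  -- iteration 3/4 --
  RT 261: heading 156 -> 255
  REPEAT 4 [
    -- iteration 1/4 --
    LT 90: heading 255 -> 345
    PD: pen down
    -- iteration 2/4 --
    LT 90: heading 345 -> 75
    PD: pen down
    -- iteration 3/4 --
    LT 90: heading 75 -> 165
    PD: pen down
    -- iteration 4/4 --
    LT 90: heading 165 -> 255
    PD: pen down
  ]
  -- iteration 4/4 --
  RT 261: heading 255 -> 354
  REPEAT 4 [
    -- iteration 1/4 --
    LT 90: heading 354 -> 84
    PD: pen down
    -- iteration 2/4 --
    LT 90: heading 84 -> 174
    PD: pen down
    -- iteration 3/4 --
    LT 90: heading 174 -> 264
    PD: pen down
    -- iteration 4/4 --
    LT 90: heading 264 -> 354
    PD: pen down
  ]
]
LT 60: heading 354 -> 54
PU: pen up
LT 150: heading 54 -> 204
PU: pen up
Final: pos=(-3.075,-4.2), heading=204, 2 segment(s) drawn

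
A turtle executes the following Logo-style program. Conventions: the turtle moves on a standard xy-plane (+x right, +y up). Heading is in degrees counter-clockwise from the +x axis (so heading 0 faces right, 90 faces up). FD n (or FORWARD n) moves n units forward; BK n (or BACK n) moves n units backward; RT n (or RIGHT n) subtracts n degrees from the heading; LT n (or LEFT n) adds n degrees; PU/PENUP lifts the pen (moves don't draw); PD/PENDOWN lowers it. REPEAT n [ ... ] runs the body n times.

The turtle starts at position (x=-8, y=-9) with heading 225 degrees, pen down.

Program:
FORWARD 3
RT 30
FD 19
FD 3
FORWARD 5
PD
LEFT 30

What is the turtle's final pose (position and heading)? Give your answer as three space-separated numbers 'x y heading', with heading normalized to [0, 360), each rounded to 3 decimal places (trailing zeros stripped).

Executing turtle program step by step:
Start: pos=(-8,-9), heading=225, pen down
FD 3: (-8,-9) -> (-10.121,-11.121) [heading=225, draw]
RT 30: heading 225 -> 195
FD 19: (-10.121,-11.121) -> (-28.474,-16.039) [heading=195, draw]
FD 3: (-28.474,-16.039) -> (-31.372,-16.815) [heading=195, draw]
FD 5: (-31.372,-16.815) -> (-36.201,-18.109) [heading=195, draw]
PD: pen down
LT 30: heading 195 -> 225
Final: pos=(-36.201,-18.109), heading=225, 4 segment(s) drawn

Answer: -36.201 -18.109 225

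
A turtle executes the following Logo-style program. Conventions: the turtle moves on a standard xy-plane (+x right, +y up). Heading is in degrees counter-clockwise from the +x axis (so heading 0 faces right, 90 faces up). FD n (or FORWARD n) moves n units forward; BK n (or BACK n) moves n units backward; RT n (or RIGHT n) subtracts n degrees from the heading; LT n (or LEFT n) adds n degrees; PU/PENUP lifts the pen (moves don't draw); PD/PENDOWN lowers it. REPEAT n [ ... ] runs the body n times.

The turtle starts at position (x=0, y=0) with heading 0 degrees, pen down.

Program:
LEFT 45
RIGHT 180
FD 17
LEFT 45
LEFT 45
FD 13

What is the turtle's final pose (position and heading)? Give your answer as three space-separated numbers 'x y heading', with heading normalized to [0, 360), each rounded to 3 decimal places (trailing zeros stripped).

Answer: -2.828 -21.213 315

Derivation:
Executing turtle program step by step:
Start: pos=(0,0), heading=0, pen down
LT 45: heading 0 -> 45
RT 180: heading 45 -> 225
FD 17: (0,0) -> (-12.021,-12.021) [heading=225, draw]
LT 45: heading 225 -> 270
LT 45: heading 270 -> 315
FD 13: (-12.021,-12.021) -> (-2.828,-21.213) [heading=315, draw]
Final: pos=(-2.828,-21.213), heading=315, 2 segment(s) drawn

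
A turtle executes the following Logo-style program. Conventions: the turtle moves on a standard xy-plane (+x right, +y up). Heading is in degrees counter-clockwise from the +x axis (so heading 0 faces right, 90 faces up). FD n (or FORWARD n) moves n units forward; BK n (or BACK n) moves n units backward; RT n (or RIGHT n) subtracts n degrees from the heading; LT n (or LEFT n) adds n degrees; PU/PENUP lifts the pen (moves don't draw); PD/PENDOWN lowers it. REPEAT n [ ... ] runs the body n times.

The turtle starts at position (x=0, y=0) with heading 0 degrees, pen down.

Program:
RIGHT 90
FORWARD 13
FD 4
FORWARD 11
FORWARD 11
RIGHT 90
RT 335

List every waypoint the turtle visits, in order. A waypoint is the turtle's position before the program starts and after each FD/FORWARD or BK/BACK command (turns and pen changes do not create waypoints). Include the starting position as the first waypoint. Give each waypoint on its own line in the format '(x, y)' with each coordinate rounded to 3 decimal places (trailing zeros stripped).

Answer: (0, 0)
(0, -13)
(0, -17)
(0, -28)
(0, -39)

Derivation:
Executing turtle program step by step:
Start: pos=(0,0), heading=0, pen down
RT 90: heading 0 -> 270
FD 13: (0,0) -> (0,-13) [heading=270, draw]
FD 4: (0,-13) -> (0,-17) [heading=270, draw]
FD 11: (0,-17) -> (0,-28) [heading=270, draw]
FD 11: (0,-28) -> (0,-39) [heading=270, draw]
RT 90: heading 270 -> 180
RT 335: heading 180 -> 205
Final: pos=(0,-39), heading=205, 4 segment(s) drawn
Waypoints (5 total):
(0, 0)
(0, -13)
(0, -17)
(0, -28)
(0, -39)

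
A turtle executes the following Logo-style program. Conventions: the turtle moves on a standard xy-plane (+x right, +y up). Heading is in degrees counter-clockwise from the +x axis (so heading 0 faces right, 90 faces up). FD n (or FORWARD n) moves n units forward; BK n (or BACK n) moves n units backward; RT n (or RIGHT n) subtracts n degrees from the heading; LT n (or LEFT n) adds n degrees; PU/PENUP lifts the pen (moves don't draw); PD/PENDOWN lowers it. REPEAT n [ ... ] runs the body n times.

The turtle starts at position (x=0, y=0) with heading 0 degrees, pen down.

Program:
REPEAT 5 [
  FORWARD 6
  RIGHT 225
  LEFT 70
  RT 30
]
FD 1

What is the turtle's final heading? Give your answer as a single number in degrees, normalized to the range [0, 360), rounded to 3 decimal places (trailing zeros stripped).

Executing turtle program step by step:
Start: pos=(0,0), heading=0, pen down
REPEAT 5 [
  -- iteration 1/5 --
  FD 6: (0,0) -> (6,0) [heading=0, draw]
  RT 225: heading 0 -> 135
  LT 70: heading 135 -> 205
  RT 30: heading 205 -> 175
  -- iteration 2/5 --
  FD 6: (6,0) -> (0.023,0.523) [heading=175, draw]
  RT 225: heading 175 -> 310
  LT 70: heading 310 -> 20
  RT 30: heading 20 -> 350
  -- iteration 3/5 --
  FD 6: (0.023,0.523) -> (5.932,-0.519) [heading=350, draw]
  RT 225: heading 350 -> 125
  LT 70: heading 125 -> 195
  RT 30: heading 195 -> 165
  -- iteration 4/5 --
  FD 6: (5.932,-0.519) -> (0.136,1.034) [heading=165, draw]
  RT 225: heading 165 -> 300
  LT 70: heading 300 -> 10
  RT 30: heading 10 -> 340
  -- iteration 5/5 --
  FD 6: (0.136,1.034) -> (5.774,-1.018) [heading=340, draw]
  RT 225: heading 340 -> 115
  LT 70: heading 115 -> 185
  RT 30: heading 185 -> 155
]
FD 1: (5.774,-1.018) -> (4.868,-0.596) [heading=155, draw]
Final: pos=(4.868,-0.596), heading=155, 6 segment(s) drawn

Answer: 155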